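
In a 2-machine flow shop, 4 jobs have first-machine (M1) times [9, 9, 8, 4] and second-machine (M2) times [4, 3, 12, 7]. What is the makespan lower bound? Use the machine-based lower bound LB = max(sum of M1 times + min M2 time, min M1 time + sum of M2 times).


LB1 = sum(M1 times) + min(M2 times) = 30 + 3 = 33
LB2 = min(M1 times) + sum(M2 times) = 4 + 26 = 30
Lower bound = max(LB1, LB2) = max(33, 30) = 33

33


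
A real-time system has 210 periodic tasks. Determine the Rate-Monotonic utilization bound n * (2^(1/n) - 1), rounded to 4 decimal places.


Compute 2^(1/210) = 1.0033061542
Subtract 1: 1.0033061542 - 1 = 0.0033061542
Multiply by n: 210 * 0.0033061542 = 0.6942923820
Round to 4 dp: 0.6943

0.6943


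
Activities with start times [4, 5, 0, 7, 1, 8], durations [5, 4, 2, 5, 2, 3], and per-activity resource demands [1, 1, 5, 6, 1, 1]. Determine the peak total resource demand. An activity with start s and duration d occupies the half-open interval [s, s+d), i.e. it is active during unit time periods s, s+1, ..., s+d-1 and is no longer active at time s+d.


Each activity i is active on [start_i, start_i + duration_i).
Compute total resource usage per time slot:
  t=0: active resources = [5], total = 5
  t=1: active resources = [5, 1], total = 6
  t=2: active resources = [1], total = 1
  t=3: active resources = [], total = 0
  t=4: active resources = [1], total = 1
  t=5: active resources = [1, 1], total = 2
  t=6: active resources = [1, 1], total = 2
  t=7: active resources = [1, 1, 6], total = 8
  t=8: active resources = [1, 1, 6, 1], total = 9
  t=9: active resources = [6, 1], total = 7
  t=10: active resources = [6, 1], total = 7
  t=11: active resources = [6], total = 6
Peak resource demand = 9

9


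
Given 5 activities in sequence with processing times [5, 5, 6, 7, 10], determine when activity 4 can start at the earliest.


Activity 4 starts after activities 1 through 3 complete.
Predecessor durations: [5, 5, 6]
ES = 5 + 5 + 6 = 16

16


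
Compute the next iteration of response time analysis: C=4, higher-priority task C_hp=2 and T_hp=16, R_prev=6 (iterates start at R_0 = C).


R_next = C + ceil(R_prev / T_hp) * C_hp
ceil(6 / 16) = ceil(0.375) = 1
Interference = 1 * 2 = 2
R_next = 4 + 2 = 6
R_next = R_prev, so the iteration has converged (response time = 6).

6


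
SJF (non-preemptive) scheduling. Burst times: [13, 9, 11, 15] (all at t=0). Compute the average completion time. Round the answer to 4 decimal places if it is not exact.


SJF order (ascending): [9, 11, 13, 15]
Completion times:
  Job 1: burst=9, C=9
  Job 2: burst=11, C=20
  Job 3: burst=13, C=33
  Job 4: burst=15, C=48
Average completion = 110/4 = 27.5

27.5


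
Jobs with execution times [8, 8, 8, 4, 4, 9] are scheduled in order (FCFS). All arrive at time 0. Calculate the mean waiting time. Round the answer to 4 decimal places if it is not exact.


FCFS order (as given): [8, 8, 8, 4, 4, 9]
Waiting times:
  Job 1: wait = 0
  Job 2: wait = 8
  Job 3: wait = 16
  Job 4: wait = 24
  Job 5: wait = 28
  Job 6: wait = 32
Sum of waiting times = 108
Average waiting time = 108/6 = 18.0

18.0


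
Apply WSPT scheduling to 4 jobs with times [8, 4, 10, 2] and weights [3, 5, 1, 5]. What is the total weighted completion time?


Compute p/w ratios and sort ascending (WSPT): [(2, 5), (4, 5), (8, 3), (10, 1)]
Compute weighted completion times:
  Job (p=2,w=5): C=2, w*C=5*2=10
  Job (p=4,w=5): C=6, w*C=5*6=30
  Job (p=8,w=3): C=14, w*C=3*14=42
  Job (p=10,w=1): C=24, w*C=1*24=24
Total weighted completion time = 106

106


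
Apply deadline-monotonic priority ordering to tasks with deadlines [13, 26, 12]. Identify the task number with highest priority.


Sort tasks by relative deadline (ascending):
  Task 3: deadline = 12
  Task 1: deadline = 13
  Task 2: deadline = 26
Priority order (highest first): [3, 1, 2]
Highest priority task = 3

3


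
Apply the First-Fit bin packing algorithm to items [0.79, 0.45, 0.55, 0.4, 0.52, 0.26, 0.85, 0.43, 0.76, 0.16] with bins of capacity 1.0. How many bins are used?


Place items sequentially using First-Fit:
  Item 0.79 -> new Bin 1
  Item 0.45 -> new Bin 2
  Item 0.55 -> Bin 2 (now 1.0)
  Item 0.4 -> new Bin 3
  Item 0.52 -> Bin 3 (now 0.92)
  Item 0.26 -> new Bin 4
  Item 0.85 -> new Bin 5
  Item 0.43 -> Bin 4 (now 0.69)
  Item 0.76 -> new Bin 6
  Item 0.16 -> Bin 1 (now 0.95)
Total bins used = 6

6


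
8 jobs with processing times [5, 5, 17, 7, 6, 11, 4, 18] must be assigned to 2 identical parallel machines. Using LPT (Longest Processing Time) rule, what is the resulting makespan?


Sort jobs in decreasing order (LPT): [18, 17, 11, 7, 6, 5, 5, 4]
Assign each job to the least loaded machine:
  Machine 1: jobs [18, 7, 6, 5], load = 36
  Machine 2: jobs [17, 11, 5, 4], load = 37
Makespan = max load = 37

37


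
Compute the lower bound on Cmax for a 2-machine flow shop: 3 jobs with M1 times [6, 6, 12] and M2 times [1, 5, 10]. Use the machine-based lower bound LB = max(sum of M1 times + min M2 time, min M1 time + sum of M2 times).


LB1 = sum(M1 times) + min(M2 times) = 24 + 1 = 25
LB2 = min(M1 times) + sum(M2 times) = 6 + 16 = 22
Lower bound = max(LB1, LB2) = max(25, 22) = 25

25


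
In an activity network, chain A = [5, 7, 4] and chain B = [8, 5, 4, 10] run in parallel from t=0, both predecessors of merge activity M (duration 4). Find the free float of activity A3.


ES(A3) = sum of predecessors on chain A = 12
EF(A3) = ES + duration = 12 + 4 = 16
Successor of A3 is M. ES(M) = max(sum(A), sum(B)) = max(16, 27) = 27
Free float = ES(successor) - EF(current) = 27 - 16 = 11

11


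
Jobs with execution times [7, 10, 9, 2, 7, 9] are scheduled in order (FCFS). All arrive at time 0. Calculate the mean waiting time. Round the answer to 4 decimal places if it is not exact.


FCFS order (as given): [7, 10, 9, 2, 7, 9]
Waiting times:
  Job 1: wait = 0
  Job 2: wait = 7
  Job 3: wait = 17
  Job 4: wait = 26
  Job 5: wait = 28
  Job 6: wait = 35
Sum of waiting times = 113
Average waiting time = 113/6 = 18.8333

18.8333


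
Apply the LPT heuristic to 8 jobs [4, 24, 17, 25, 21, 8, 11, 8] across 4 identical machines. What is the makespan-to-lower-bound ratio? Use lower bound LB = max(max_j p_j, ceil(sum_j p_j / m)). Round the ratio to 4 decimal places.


LPT order: [25, 24, 21, 17, 11, 8, 8, 4]
Machine loads after assignment: [29, 32, 29, 28]
LPT makespan = 32
Lower bound = max(max_job, ceil(total/4)) = max(25, 30) = 30
Ratio = 32 / 30 = 1.0667

1.0667


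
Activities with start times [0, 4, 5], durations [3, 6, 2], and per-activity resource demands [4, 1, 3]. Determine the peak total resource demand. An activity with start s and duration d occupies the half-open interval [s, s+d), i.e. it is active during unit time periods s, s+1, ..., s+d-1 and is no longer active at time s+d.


Each activity i is active on [start_i, start_i + duration_i).
Compute total resource usage per time slot:
  t=0: active resources = [4], total = 4
  t=1: active resources = [4], total = 4
  t=2: active resources = [4], total = 4
  t=3: active resources = [], total = 0
  t=4: active resources = [1], total = 1
  t=5: active resources = [1, 3], total = 4
  t=6: active resources = [1, 3], total = 4
  t=7: active resources = [1], total = 1
  t=8: active resources = [1], total = 1
  t=9: active resources = [1], total = 1
Peak resource demand = 4

4


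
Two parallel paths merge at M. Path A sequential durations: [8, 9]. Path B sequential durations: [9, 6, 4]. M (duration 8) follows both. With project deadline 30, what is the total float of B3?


Forward pass: ES(B3) = sum of predecessors on chain B = 15
EF = ES + duration = 15 + 4 = 19
Backward pass: LF(M) = deadline = 30; LS(M) = 30 - 8 = 22
LF(B3) = LS(M) - sum(successors on chain B) = 22 - 0 = 22
LS = LF - duration = 22 - 4 = 18
Total float = LS - ES = 18 - 15 = 3

3


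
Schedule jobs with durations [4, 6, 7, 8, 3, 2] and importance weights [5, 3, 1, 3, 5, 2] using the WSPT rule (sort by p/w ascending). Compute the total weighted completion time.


Compute p/w ratios and sort ascending (WSPT): [(3, 5), (4, 5), (2, 2), (6, 3), (8, 3), (7, 1)]
Compute weighted completion times:
  Job (p=3,w=5): C=3, w*C=5*3=15
  Job (p=4,w=5): C=7, w*C=5*7=35
  Job (p=2,w=2): C=9, w*C=2*9=18
  Job (p=6,w=3): C=15, w*C=3*15=45
  Job (p=8,w=3): C=23, w*C=3*23=69
  Job (p=7,w=1): C=30, w*C=1*30=30
Total weighted completion time = 212

212


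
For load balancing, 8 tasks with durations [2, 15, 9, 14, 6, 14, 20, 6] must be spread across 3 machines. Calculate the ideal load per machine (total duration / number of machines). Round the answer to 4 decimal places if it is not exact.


Total processing time = 2 + 15 + 9 + 14 + 6 + 14 + 20 + 6 = 86
Number of machines = 3
Ideal balanced load = 86 / 3 = 28.6667

28.6667


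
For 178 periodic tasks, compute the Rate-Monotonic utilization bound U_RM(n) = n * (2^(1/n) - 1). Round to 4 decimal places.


Compute 2^(1/178) = 1.0039016771
Subtract 1: 1.0039016771 - 1 = 0.0039016771
Multiply by n: 178 * 0.0039016771 = 0.6944985238
Round to 4 dp: 0.6945

0.6945


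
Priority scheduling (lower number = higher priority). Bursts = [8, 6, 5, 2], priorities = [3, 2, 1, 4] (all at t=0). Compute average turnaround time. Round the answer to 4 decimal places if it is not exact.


Sort by priority (ascending = highest first):
Order: [(1, 5), (2, 6), (3, 8), (4, 2)]
Completion times:
  Priority 1, burst=5, C=5
  Priority 2, burst=6, C=11
  Priority 3, burst=8, C=19
  Priority 4, burst=2, C=21
Average turnaround = 56/4 = 14.0

14.0


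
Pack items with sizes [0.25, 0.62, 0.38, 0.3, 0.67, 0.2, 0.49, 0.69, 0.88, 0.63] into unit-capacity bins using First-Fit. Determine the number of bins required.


Place items sequentially using First-Fit:
  Item 0.25 -> new Bin 1
  Item 0.62 -> Bin 1 (now 0.87)
  Item 0.38 -> new Bin 2
  Item 0.3 -> Bin 2 (now 0.68)
  Item 0.67 -> new Bin 3
  Item 0.2 -> Bin 2 (now 0.88)
  Item 0.49 -> new Bin 4
  Item 0.69 -> new Bin 5
  Item 0.88 -> new Bin 6
  Item 0.63 -> new Bin 7
Total bins used = 7

7


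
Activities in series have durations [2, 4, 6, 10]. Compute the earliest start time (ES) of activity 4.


Activity 4 starts after activities 1 through 3 complete.
Predecessor durations: [2, 4, 6]
ES = 2 + 4 + 6 = 12

12


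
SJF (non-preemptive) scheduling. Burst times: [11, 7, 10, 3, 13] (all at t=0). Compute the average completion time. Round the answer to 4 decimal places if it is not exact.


SJF order (ascending): [3, 7, 10, 11, 13]
Completion times:
  Job 1: burst=3, C=3
  Job 2: burst=7, C=10
  Job 3: burst=10, C=20
  Job 4: burst=11, C=31
  Job 5: burst=13, C=44
Average completion = 108/5 = 21.6

21.6


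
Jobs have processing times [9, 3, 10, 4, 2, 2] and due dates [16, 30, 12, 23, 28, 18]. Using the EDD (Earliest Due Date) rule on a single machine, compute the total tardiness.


Sort by due date (EDD order): [(10, 12), (9, 16), (2, 18), (4, 23), (2, 28), (3, 30)]
Compute completion times and tardiness:
  Job 1: p=10, d=12, C=10, tardiness=max(0,10-12)=0
  Job 2: p=9, d=16, C=19, tardiness=max(0,19-16)=3
  Job 3: p=2, d=18, C=21, tardiness=max(0,21-18)=3
  Job 4: p=4, d=23, C=25, tardiness=max(0,25-23)=2
  Job 5: p=2, d=28, C=27, tardiness=max(0,27-28)=0
  Job 6: p=3, d=30, C=30, tardiness=max(0,30-30)=0
Total tardiness = 8

8


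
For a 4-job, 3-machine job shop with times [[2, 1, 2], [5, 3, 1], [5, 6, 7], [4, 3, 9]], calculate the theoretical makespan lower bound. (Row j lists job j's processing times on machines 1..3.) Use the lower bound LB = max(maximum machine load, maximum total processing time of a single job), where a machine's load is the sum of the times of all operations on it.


Machine loads:
  Machine 1: 2 + 5 + 5 + 4 = 16
  Machine 2: 1 + 3 + 6 + 3 = 13
  Machine 3: 2 + 1 + 7 + 9 = 19
Max machine load = 19
Job totals:
  Job 1: 5
  Job 2: 9
  Job 3: 18
  Job 4: 16
Max job total = 18
Lower bound = max(19, 18) = 19

19


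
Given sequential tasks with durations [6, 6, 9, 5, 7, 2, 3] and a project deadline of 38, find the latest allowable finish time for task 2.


LF(activity 2) = deadline - sum of successor durations
Successors: activities 3 through 7 with durations [9, 5, 7, 2, 3]
Sum of successor durations = 26
LF = 38 - 26 = 12

12


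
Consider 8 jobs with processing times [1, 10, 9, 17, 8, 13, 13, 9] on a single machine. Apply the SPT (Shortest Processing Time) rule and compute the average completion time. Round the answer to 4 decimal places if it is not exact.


Sort jobs by processing time (SPT order): [1, 8, 9, 9, 10, 13, 13, 17]
Compute completion times sequentially:
  Job 1: processing = 1, completes at 1
  Job 2: processing = 8, completes at 9
  Job 3: processing = 9, completes at 18
  Job 4: processing = 9, completes at 27
  Job 5: processing = 10, completes at 37
  Job 6: processing = 13, completes at 50
  Job 7: processing = 13, completes at 63
  Job 8: processing = 17, completes at 80
Sum of completion times = 285
Average completion time = 285/8 = 35.625

35.625


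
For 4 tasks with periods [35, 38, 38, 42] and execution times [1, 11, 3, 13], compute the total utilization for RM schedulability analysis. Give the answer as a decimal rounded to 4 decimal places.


Compute individual utilizations (exact fractions):
  Task 1: C/T = 1/35 (approx. 0.0286)
  Task 2: C/T = 11/38 (approx. 0.2895)
  Task 3: C/T = 3/38 (approx. 0.0789)
  Task 4: C/T = 13/42 (approx. 0.3095)
Total utilization U = 1/35 + 11/38 + 3/38 + 13/42 = 2819/3990
Rounded to 4 decimal places: U = 0.7065
RM (Liu & Layland) bound for 4 tasks = 0.756828; compare with U = 2819/3990 (approx. 0.706516)
U <= bound, so schedulable by RM sufficient condition.

0.7065


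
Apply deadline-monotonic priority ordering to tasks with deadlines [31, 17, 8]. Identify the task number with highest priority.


Sort tasks by relative deadline (ascending):
  Task 3: deadline = 8
  Task 2: deadline = 17
  Task 1: deadline = 31
Priority order (highest first): [3, 2, 1]
Highest priority task = 3

3


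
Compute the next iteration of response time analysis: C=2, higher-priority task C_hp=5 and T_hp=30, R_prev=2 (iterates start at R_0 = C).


R_next = C + ceil(R_prev / T_hp) * C_hp
ceil(2 / 30) = ceil(0.0667) = 1
Interference = 1 * 5 = 5
R_next = 2 + 5 = 7

7


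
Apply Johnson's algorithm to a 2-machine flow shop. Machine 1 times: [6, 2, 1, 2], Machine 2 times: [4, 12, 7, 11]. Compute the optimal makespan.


Apply Johnson's rule:
  Group 1 (a <= b): [(3, 1, 7), (2, 2, 12), (4, 2, 11)]
  Group 2 (a > b): [(1, 6, 4)]
Optimal job order: [3, 2, 4, 1]
Schedule:
  Job 3: M1 done at 1, M2 done at 8
  Job 2: M1 done at 3, M2 done at 20
  Job 4: M1 done at 5, M2 done at 31
  Job 1: M1 done at 11, M2 done at 35
Makespan = 35

35


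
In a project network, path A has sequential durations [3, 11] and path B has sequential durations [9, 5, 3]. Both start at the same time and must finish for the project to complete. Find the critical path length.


Path A total = 3 + 11 = 14
Path B total = 9 + 5 + 3 = 17
Critical path = longest path = max(14, 17) = 17

17


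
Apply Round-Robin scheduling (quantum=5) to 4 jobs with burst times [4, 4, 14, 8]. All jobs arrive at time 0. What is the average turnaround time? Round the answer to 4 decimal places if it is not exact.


Time quantum = 5
Execution trace:
  J1 runs 4 units, time = 4
  J2 runs 4 units, time = 8
  J3 runs 5 units, time = 13
  J4 runs 5 units, time = 18
  J3 runs 5 units, time = 23
  J4 runs 3 units, time = 26
  J3 runs 4 units, time = 30
Finish times: [4, 8, 30, 26]
Average turnaround = 68/4 = 17.0

17.0


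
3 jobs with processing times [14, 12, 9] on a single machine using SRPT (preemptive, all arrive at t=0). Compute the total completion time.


Since all jobs arrive at t=0, SRPT equals SPT ordering.
SPT order: [9, 12, 14]
Completion times:
  Job 1: p=9, C=9
  Job 2: p=12, C=21
  Job 3: p=14, C=35
Total completion time = 9 + 21 + 35 = 65

65


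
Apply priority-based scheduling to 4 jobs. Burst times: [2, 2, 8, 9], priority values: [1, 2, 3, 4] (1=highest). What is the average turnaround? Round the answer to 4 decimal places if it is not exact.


Sort by priority (ascending = highest first):
Order: [(1, 2), (2, 2), (3, 8), (4, 9)]
Completion times:
  Priority 1, burst=2, C=2
  Priority 2, burst=2, C=4
  Priority 3, burst=8, C=12
  Priority 4, burst=9, C=21
Average turnaround = 39/4 = 9.75

9.75


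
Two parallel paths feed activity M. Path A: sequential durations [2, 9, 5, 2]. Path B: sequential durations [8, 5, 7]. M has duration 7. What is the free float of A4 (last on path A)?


ES(A4) = sum of predecessors on chain A = 16
EF(A4) = ES + duration = 16 + 2 = 18
Successor of A4 is M. ES(M) = max(sum(A), sum(B)) = max(18, 20) = 20
Free float = ES(successor) - EF(current) = 20 - 18 = 2

2


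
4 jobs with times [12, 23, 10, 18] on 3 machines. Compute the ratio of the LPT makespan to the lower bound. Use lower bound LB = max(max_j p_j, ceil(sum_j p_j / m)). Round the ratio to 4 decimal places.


LPT order: [23, 18, 12, 10]
Machine loads after assignment: [23, 18, 22]
LPT makespan = 23
Lower bound = max(max_job, ceil(total/3)) = max(23, 21) = 23
Ratio = 23 / 23 = 1.0

1.0


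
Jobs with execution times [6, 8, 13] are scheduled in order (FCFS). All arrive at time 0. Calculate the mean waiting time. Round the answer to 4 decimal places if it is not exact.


FCFS order (as given): [6, 8, 13]
Waiting times:
  Job 1: wait = 0
  Job 2: wait = 6
  Job 3: wait = 14
Sum of waiting times = 20
Average waiting time = 20/3 = 6.6667

6.6667


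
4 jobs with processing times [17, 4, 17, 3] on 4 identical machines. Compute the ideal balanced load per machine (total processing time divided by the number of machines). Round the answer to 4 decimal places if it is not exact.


Total processing time = 17 + 4 + 17 + 3 = 41
Number of machines = 4
Ideal balanced load = 41 / 4 = 10.25

10.25


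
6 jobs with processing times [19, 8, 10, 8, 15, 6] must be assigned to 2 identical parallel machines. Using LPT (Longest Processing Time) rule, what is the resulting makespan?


Sort jobs in decreasing order (LPT): [19, 15, 10, 8, 8, 6]
Assign each job to the least loaded machine:
  Machine 1: jobs [19, 8, 6], load = 33
  Machine 2: jobs [15, 10, 8], load = 33
Makespan = max load = 33

33


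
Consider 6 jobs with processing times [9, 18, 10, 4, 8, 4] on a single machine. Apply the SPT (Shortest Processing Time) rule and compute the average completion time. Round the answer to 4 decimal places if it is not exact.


Sort jobs by processing time (SPT order): [4, 4, 8, 9, 10, 18]
Compute completion times sequentially:
  Job 1: processing = 4, completes at 4
  Job 2: processing = 4, completes at 8
  Job 3: processing = 8, completes at 16
  Job 4: processing = 9, completes at 25
  Job 5: processing = 10, completes at 35
  Job 6: processing = 18, completes at 53
Sum of completion times = 141
Average completion time = 141/6 = 23.5

23.5


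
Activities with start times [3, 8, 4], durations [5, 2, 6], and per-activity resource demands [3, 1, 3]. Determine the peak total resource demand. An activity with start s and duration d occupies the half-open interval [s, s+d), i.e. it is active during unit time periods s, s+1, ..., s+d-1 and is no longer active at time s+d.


Each activity i is active on [start_i, start_i + duration_i).
Compute total resource usage per time slot:
  t=0: active resources = [], total = 0
  t=1: active resources = [], total = 0
  t=2: active resources = [], total = 0
  t=3: active resources = [3], total = 3
  t=4: active resources = [3, 3], total = 6
  t=5: active resources = [3, 3], total = 6
  t=6: active resources = [3, 3], total = 6
  t=7: active resources = [3, 3], total = 6
  t=8: active resources = [1, 3], total = 4
  t=9: active resources = [1, 3], total = 4
Peak resource demand = 6

6


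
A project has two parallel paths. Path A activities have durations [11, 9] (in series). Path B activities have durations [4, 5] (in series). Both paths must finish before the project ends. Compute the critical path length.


Path A total = 11 + 9 = 20
Path B total = 4 + 5 = 9
Critical path = longest path = max(20, 9) = 20

20


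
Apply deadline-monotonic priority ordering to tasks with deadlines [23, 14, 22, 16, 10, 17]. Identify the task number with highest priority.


Sort tasks by relative deadline (ascending):
  Task 5: deadline = 10
  Task 2: deadline = 14
  Task 4: deadline = 16
  Task 6: deadline = 17
  Task 3: deadline = 22
  Task 1: deadline = 23
Priority order (highest first): [5, 2, 4, 6, 3, 1]
Highest priority task = 5

5


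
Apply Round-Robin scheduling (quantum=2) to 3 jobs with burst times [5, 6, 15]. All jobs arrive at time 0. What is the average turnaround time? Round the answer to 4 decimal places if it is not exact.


Time quantum = 2
Execution trace:
  J1 runs 2 units, time = 2
  J2 runs 2 units, time = 4
  J3 runs 2 units, time = 6
  J1 runs 2 units, time = 8
  J2 runs 2 units, time = 10
  J3 runs 2 units, time = 12
  J1 runs 1 units, time = 13
  J2 runs 2 units, time = 15
  J3 runs 2 units, time = 17
  J3 runs 2 units, time = 19
  J3 runs 2 units, time = 21
  J3 runs 2 units, time = 23
  J3 runs 2 units, time = 25
  J3 runs 1 units, time = 26
Finish times: [13, 15, 26]
Average turnaround = 54/3 = 18.0

18.0


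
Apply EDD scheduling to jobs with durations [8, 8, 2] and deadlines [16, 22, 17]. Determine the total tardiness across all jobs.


Sort by due date (EDD order): [(8, 16), (2, 17), (8, 22)]
Compute completion times and tardiness:
  Job 1: p=8, d=16, C=8, tardiness=max(0,8-16)=0
  Job 2: p=2, d=17, C=10, tardiness=max(0,10-17)=0
  Job 3: p=8, d=22, C=18, tardiness=max(0,18-22)=0
Total tardiness = 0

0


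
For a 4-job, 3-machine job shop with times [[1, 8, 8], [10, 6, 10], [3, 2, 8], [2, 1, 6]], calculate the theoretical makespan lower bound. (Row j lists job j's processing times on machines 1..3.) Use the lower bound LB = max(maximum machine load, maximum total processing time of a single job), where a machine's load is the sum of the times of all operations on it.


Machine loads:
  Machine 1: 1 + 10 + 3 + 2 = 16
  Machine 2: 8 + 6 + 2 + 1 = 17
  Machine 3: 8 + 10 + 8 + 6 = 32
Max machine load = 32
Job totals:
  Job 1: 17
  Job 2: 26
  Job 3: 13
  Job 4: 9
Max job total = 26
Lower bound = max(32, 26) = 32

32


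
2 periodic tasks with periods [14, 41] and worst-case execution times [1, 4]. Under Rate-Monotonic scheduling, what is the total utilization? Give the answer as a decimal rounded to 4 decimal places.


Compute individual utilizations (exact fractions):
  Task 1: C/T = 1/14 (approx. 0.0714)
  Task 2: C/T = 4/41 (approx. 0.0976)
Total utilization U = 1/14 + 4/41 = 97/574
Rounded to 4 decimal places: U = 0.1690
RM (Liu & Layland) bound for 2 tasks = 0.828427; compare with U = 97/574 (approx. 0.168990)
U <= bound, so schedulable by RM sufficient condition.

0.1690


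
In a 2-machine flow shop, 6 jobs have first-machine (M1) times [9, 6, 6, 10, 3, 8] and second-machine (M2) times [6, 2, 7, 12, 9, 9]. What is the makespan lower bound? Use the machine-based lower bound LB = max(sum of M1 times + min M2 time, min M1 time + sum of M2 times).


LB1 = sum(M1 times) + min(M2 times) = 42 + 2 = 44
LB2 = min(M1 times) + sum(M2 times) = 3 + 45 = 48
Lower bound = max(LB1, LB2) = max(44, 48) = 48

48


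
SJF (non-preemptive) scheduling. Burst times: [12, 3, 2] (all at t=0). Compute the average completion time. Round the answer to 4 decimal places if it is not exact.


SJF order (ascending): [2, 3, 12]
Completion times:
  Job 1: burst=2, C=2
  Job 2: burst=3, C=5
  Job 3: burst=12, C=17
Average completion = 24/3 = 8.0

8.0


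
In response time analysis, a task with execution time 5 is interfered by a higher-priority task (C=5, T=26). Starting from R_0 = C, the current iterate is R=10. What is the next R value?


R_next = C + ceil(R_prev / T_hp) * C_hp
ceil(10 / 26) = ceil(0.3846) = 1
Interference = 1 * 5 = 5
R_next = 5 + 5 = 10
R_next = R_prev, so the iteration has converged (response time = 10).

10


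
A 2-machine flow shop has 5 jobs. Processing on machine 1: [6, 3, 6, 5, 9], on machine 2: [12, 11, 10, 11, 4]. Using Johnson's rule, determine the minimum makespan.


Apply Johnson's rule:
  Group 1 (a <= b): [(2, 3, 11), (4, 5, 11), (1, 6, 12), (3, 6, 10)]
  Group 2 (a > b): [(5, 9, 4)]
Optimal job order: [2, 4, 1, 3, 5]
Schedule:
  Job 2: M1 done at 3, M2 done at 14
  Job 4: M1 done at 8, M2 done at 25
  Job 1: M1 done at 14, M2 done at 37
  Job 3: M1 done at 20, M2 done at 47
  Job 5: M1 done at 29, M2 done at 51
Makespan = 51

51


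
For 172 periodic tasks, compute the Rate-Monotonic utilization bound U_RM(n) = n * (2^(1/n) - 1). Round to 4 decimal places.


Compute 2^(1/172) = 1.0040380565
Subtract 1: 1.0040380565 - 1 = 0.0040380565
Multiply by n: 172 * 0.0040380565 = 0.6945457180
Round to 4 dp: 0.6945

0.6945


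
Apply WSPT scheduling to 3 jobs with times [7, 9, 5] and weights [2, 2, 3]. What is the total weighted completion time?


Compute p/w ratios and sort ascending (WSPT): [(5, 3), (7, 2), (9, 2)]
Compute weighted completion times:
  Job (p=5,w=3): C=5, w*C=3*5=15
  Job (p=7,w=2): C=12, w*C=2*12=24
  Job (p=9,w=2): C=21, w*C=2*21=42
Total weighted completion time = 81

81


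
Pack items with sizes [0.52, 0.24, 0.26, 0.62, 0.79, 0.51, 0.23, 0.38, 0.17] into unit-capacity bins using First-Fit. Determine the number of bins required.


Place items sequentially using First-Fit:
  Item 0.52 -> new Bin 1
  Item 0.24 -> Bin 1 (now 0.76)
  Item 0.26 -> new Bin 2
  Item 0.62 -> Bin 2 (now 0.88)
  Item 0.79 -> new Bin 3
  Item 0.51 -> new Bin 4
  Item 0.23 -> Bin 1 (now 0.99)
  Item 0.38 -> Bin 4 (now 0.89)
  Item 0.17 -> Bin 3 (now 0.96)
Total bins used = 4

4


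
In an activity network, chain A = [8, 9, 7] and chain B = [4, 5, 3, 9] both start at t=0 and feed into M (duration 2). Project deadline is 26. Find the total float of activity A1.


Forward pass: ES(A1) = sum of predecessors on chain A = 0
EF = ES + duration = 0 + 8 = 8
Backward pass: LF(M) = deadline = 26; LS(M) = 26 - 2 = 24
LF(A1) = LS(M) - sum(successors on chain A) = 24 - 16 = 8
LS = LF - duration = 8 - 8 = 0
Total float = LS - ES = 0 - 0 = 0

0


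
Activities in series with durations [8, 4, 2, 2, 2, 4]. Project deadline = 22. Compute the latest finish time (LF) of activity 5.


LF(activity 5) = deadline - sum of successor durations
Successors: activities 6 through 6 with durations [4]
Sum of successor durations = 4
LF = 22 - 4 = 18

18


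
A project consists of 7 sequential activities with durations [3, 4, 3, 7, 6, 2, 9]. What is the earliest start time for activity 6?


Activity 6 starts after activities 1 through 5 complete.
Predecessor durations: [3, 4, 3, 7, 6]
ES = 3 + 4 + 3 + 7 + 6 = 23

23


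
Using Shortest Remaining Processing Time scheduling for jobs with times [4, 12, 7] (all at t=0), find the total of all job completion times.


Since all jobs arrive at t=0, SRPT equals SPT ordering.
SPT order: [4, 7, 12]
Completion times:
  Job 1: p=4, C=4
  Job 2: p=7, C=11
  Job 3: p=12, C=23
Total completion time = 4 + 11 + 23 = 38

38


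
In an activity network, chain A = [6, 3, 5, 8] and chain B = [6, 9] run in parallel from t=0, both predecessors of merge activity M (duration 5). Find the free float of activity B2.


ES(B2) = sum of predecessors on chain B = 6
EF(B2) = ES + duration = 6 + 9 = 15
Successor of B2 is M. ES(M) = max(sum(A), sum(B)) = max(22, 15) = 22
Free float = ES(successor) - EF(current) = 22 - 15 = 7

7


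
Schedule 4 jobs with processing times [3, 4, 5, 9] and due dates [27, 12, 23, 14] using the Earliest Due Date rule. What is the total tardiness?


Sort by due date (EDD order): [(4, 12), (9, 14), (5, 23), (3, 27)]
Compute completion times and tardiness:
  Job 1: p=4, d=12, C=4, tardiness=max(0,4-12)=0
  Job 2: p=9, d=14, C=13, tardiness=max(0,13-14)=0
  Job 3: p=5, d=23, C=18, tardiness=max(0,18-23)=0
  Job 4: p=3, d=27, C=21, tardiness=max(0,21-27)=0
Total tardiness = 0

0


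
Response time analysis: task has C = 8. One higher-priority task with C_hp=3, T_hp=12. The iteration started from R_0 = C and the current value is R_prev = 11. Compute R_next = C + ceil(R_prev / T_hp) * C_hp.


R_next = C + ceil(R_prev / T_hp) * C_hp
ceil(11 / 12) = ceil(0.9167) = 1
Interference = 1 * 3 = 3
R_next = 8 + 3 = 11
R_next = R_prev, so the iteration has converged (response time = 11).

11


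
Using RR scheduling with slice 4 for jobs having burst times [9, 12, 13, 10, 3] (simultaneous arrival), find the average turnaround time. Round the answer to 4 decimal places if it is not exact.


Time quantum = 4
Execution trace:
  J1 runs 4 units, time = 4
  J2 runs 4 units, time = 8
  J3 runs 4 units, time = 12
  J4 runs 4 units, time = 16
  J5 runs 3 units, time = 19
  J1 runs 4 units, time = 23
  J2 runs 4 units, time = 27
  J3 runs 4 units, time = 31
  J4 runs 4 units, time = 35
  J1 runs 1 units, time = 36
  J2 runs 4 units, time = 40
  J3 runs 4 units, time = 44
  J4 runs 2 units, time = 46
  J3 runs 1 units, time = 47
Finish times: [36, 40, 47, 46, 19]
Average turnaround = 188/5 = 37.6

37.6


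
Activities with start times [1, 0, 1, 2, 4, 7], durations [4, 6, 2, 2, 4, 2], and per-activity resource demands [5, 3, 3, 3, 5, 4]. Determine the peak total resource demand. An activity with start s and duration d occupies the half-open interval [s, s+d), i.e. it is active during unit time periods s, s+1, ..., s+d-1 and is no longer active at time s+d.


Each activity i is active on [start_i, start_i + duration_i).
Compute total resource usage per time slot:
  t=0: active resources = [3], total = 3
  t=1: active resources = [5, 3, 3], total = 11
  t=2: active resources = [5, 3, 3, 3], total = 14
  t=3: active resources = [5, 3, 3], total = 11
  t=4: active resources = [5, 3, 5], total = 13
  t=5: active resources = [3, 5], total = 8
  t=6: active resources = [5], total = 5
  t=7: active resources = [5, 4], total = 9
  t=8: active resources = [4], total = 4
Peak resource demand = 14

14


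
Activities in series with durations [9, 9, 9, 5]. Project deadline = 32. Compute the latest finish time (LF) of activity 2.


LF(activity 2) = deadline - sum of successor durations
Successors: activities 3 through 4 with durations [9, 5]
Sum of successor durations = 14
LF = 32 - 14 = 18

18


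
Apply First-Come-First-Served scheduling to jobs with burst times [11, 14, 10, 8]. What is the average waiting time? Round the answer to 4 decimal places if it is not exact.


FCFS order (as given): [11, 14, 10, 8]
Waiting times:
  Job 1: wait = 0
  Job 2: wait = 11
  Job 3: wait = 25
  Job 4: wait = 35
Sum of waiting times = 71
Average waiting time = 71/4 = 17.75

17.75


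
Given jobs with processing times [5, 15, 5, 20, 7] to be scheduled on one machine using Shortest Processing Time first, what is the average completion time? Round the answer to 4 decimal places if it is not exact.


Sort jobs by processing time (SPT order): [5, 5, 7, 15, 20]
Compute completion times sequentially:
  Job 1: processing = 5, completes at 5
  Job 2: processing = 5, completes at 10
  Job 3: processing = 7, completes at 17
  Job 4: processing = 15, completes at 32
  Job 5: processing = 20, completes at 52
Sum of completion times = 116
Average completion time = 116/5 = 23.2

23.2


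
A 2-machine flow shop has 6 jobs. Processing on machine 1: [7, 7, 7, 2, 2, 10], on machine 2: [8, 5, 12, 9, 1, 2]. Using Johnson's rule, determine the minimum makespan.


Apply Johnson's rule:
  Group 1 (a <= b): [(4, 2, 9), (1, 7, 8), (3, 7, 12)]
  Group 2 (a > b): [(2, 7, 5), (6, 10, 2), (5, 2, 1)]
Optimal job order: [4, 1, 3, 2, 6, 5]
Schedule:
  Job 4: M1 done at 2, M2 done at 11
  Job 1: M1 done at 9, M2 done at 19
  Job 3: M1 done at 16, M2 done at 31
  Job 2: M1 done at 23, M2 done at 36
  Job 6: M1 done at 33, M2 done at 38
  Job 5: M1 done at 35, M2 done at 39
Makespan = 39

39


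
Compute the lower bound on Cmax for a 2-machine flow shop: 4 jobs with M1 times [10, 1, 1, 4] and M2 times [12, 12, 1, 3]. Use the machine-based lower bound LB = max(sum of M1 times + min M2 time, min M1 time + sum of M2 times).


LB1 = sum(M1 times) + min(M2 times) = 16 + 1 = 17
LB2 = min(M1 times) + sum(M2 times) = 1 + 28 = 29
Lower bound = max(LB1, LB2) = max(17, 29) = 29

29


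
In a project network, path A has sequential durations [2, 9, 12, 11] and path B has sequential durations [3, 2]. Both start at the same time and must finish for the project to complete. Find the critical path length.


Path A total = 2 + 9 + 12 + 11 = 34
Path B total = 3 + 2 = 5
Critical path = longest path = max(34, 5) = 34

34


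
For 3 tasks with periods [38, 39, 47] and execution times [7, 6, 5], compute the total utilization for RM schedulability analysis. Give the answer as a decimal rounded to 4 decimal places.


Compute individual utilizations (exact fractions):
  Task 1: C/T = 7/38 (approx. 0.1842)
  Task 2: C/T = 6/39 = 2/13 (approx. 0.1538)
  Task 3: C/T = 5/47 (approx. 0.1064)
Total utilization U = 7/38 + 2/13 + 5/47 = 10319/23218
Rounded to 4 decimal places: U = 0.4444
RM (Liu & Layland) bound for 3 tasks = 0.779763; compare with U = 10319/23218 (approx. 0.444440)
U <= bound, so schedulable by RM sufficient condition.

0.4444


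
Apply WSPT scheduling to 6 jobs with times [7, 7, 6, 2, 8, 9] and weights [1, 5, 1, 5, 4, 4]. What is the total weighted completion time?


Compute p/w ratios and sort ascending (WSPT): [(2, 5), (7, 5), (8, 4), (9, 4), (6, 1), (7, 1)]
Compute weighted completion times:
  Job (p=2,w=5): C=2, w*C=5*2=10
  Job (p=7,w=5): C=9, w*C=5*9=45
  Job (p=8,w=4): C=17, w*C=4*17=68
  Job (p=9,w=4): C=26, w*C=4*26=104
  Job (p=6,w=1): C=32, w*C=1*32=32
  Job (p=7,w=1): C=39, w*C=1*39=39
Total weighted completion time = 298

298


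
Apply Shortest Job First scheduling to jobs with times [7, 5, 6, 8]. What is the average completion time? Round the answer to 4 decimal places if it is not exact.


SJF order (ascending): [5, 6, 7, 8]
Completion times:
  Job 1: burst=5, C=5
  Job 2: burst=6, C=11
  Job 3: burst=7, C=18
  Job 4: burst=8, C=26
Average completion = 60/4 = 15.0

15.0


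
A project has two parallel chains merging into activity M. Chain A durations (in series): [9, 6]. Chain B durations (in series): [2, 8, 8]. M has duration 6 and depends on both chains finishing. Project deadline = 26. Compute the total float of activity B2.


Forward pass: ES(B2) = sum of predecessors on chain B = 2
EF = ES + duration = 2 + 8 = 10
Backward pass: LF(M) = deadline = 26; LS(M) = 26 - 6 = 20
LF(B2) = LS(M) - sum(successors on chain B) = 20 - 8 = 12
LS = LF - duration = 12 - 8 = 4
Total float = LS - ES = 4 - 2 = 2

2


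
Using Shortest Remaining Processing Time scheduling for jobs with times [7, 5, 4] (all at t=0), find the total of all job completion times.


Since all jobs arrive at t=0, SRPT equals SPT ordering.
SPT order: [4, 5, 7]
Completion times:
  Job 1: p=4, C=4
  Job 2: p=5, C=9
  Job 3: p=7, C=16
Total completion time = 4 + 9 + 16 = 29

29


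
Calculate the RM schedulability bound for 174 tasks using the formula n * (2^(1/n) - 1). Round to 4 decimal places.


Compute 2^(1/174) = 1.0039915496
Subtract 1: 1.0039915496 - 1 = 0.0039915496
Multiply by n: 174 * 0.0039915496 = 0.6945296304
Round to 4 dp: 0.6945

0.6945


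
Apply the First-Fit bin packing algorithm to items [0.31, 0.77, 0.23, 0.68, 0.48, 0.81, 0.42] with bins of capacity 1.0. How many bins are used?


Place items sequentially using First-Fit:
  Item 0.31 -> new Bin 1
  Item 0.77 -> new Bin 2
  Item 0.23 -> Bin 1 (now 0.54)
  Item 0.68 -> new Bin 3
  Item 0.48 -> new Bin 4
  Item 0.81 -> new Bin 5
  Item 0.42 -> Bin 1 (now 0.96)
Total bins used = 5

5


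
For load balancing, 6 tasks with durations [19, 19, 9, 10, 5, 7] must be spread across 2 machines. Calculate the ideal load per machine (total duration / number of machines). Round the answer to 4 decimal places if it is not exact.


Total processing time = 19 + 19 + 9 + 10 + 5 + 7 = 69
Number of machines = 2
Ideal balanced load = 69 / 2 = 34.5

34.5


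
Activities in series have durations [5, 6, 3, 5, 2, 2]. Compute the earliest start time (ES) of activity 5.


Activity 5 starts after activities 1 through 4 complete.
Predecessor durations: [5, 6, 3, 5]
ES = 5 + 6 + 3 + 5 = 19

19


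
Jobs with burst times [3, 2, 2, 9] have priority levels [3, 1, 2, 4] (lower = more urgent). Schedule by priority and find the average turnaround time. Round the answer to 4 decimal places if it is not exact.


Sort by priority (ascending = highest first):
Order: [(1, 2), (2, 2), (3, 3), (4, 9)]
Completion times:
  Priority 1, burst=2, C=2
  Priority 2, burst=2, C=4
  Priority 3, burst=3, C=7
  Priority 4, burst=9, C=16
Average turnaround = 29/4 = 7.25

7.25


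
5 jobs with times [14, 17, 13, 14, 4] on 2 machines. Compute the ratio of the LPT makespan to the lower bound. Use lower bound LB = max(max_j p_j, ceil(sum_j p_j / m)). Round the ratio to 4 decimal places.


LPT order: [17, 14, 14, 13, 4]
Machine loads after assignment: [30, 32]
LPT makespan = 32
Lower bound = max(max_job, ceil(total/2)) = max(17, 31) = 31
Ratio = 32 / 31 = 1.0323

1.0323


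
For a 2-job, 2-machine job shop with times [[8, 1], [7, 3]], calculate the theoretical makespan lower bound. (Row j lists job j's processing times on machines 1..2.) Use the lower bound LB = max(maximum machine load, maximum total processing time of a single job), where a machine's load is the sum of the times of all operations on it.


Machine loads:
  Machine 1: 8 + 7 = 15
  Machine 2: 1 + 3 = 4
Max machine load = 15
Job totals:
  Job 1: 9
  Job 2: 10
Max job total = 10
Lower bound = max(15, 10) = 15

15


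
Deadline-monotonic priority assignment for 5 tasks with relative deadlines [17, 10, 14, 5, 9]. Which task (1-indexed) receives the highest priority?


Sort tasks by relative deadline (ascending):
  Task 4: deadline = 5
  Task 5: deadline = 9
  Task 2: deadline = 10
  Task 3: deadline = 14
  Task 1: deadline = 17
Priority order (highest first): [4, 5, 2, 3, 1]
Highest priority task = 4

4


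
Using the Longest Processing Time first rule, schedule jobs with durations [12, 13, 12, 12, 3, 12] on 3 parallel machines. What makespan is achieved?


Sort jobs in decreasing order (LPT): [13, 12, 12, 12, 12, 3]
Assign each job to the least loaded machine:
  Machine 1: jobs [13, 3], load = 16
  Machine 2: jobs [12, 12], load = 24
  Machine 3: jobs [12, 12], load = 24
Makespan = max load = 24

24


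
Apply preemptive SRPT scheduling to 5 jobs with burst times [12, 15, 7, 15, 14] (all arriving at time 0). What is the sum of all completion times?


Since all jobs arrive at t=0, SRPT equals SPT ordering.
SPT order: [7, 12, 14, 15, 15]
Completion times:
  Job 1: p=7, C=7
  Job 2: p=12, C=19
  Job 3: p=14, C=33
  Job 4: p=15, C=48
  Job 5: p=15, C=63
Total completion time = 7 + 19 + 33 + 48 + 63 = 170

170


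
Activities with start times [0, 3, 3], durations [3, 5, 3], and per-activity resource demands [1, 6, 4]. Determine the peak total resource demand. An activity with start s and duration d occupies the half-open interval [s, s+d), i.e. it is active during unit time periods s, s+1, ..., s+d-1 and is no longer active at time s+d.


Each activity i is active on [start_i, start_i + duration_i).
Compute total resource usage per time slot:
  t=0: active resources = [1], total = 1
  t=1: active resources = [1], total = 1
  t=2: active resources = [1], total = 1
  t=3: active resources = [6, 4], total = 10
  t=4: active resources = [6, 4], total = 10
  t=5: active resources = [6, 4], total = 10
  t=6: active resources = [6], total = 6
  t=7: active resources = [6], total = 6
Peak resource demand = 10

10


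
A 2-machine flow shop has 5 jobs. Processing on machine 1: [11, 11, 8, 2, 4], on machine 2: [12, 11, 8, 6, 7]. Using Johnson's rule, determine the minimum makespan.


Apply Johnson's rule:
  Group 1 (a <= b): [(4, 2, 6), (5, 4, 7), (3, 8, 8), (1, 11, 12), (2, 11, 11)]
  Group 2 (a > b): []
Optimal job order: [4, 5, 3, 1, 2]
Schedule:
  Job 4: M1 done at 2, M2 done at 8
  Job 5: M1 done at 6, M2 done at 15
  Job 3: M1 done at 14, M2 done at 23
  Job 1: M1 done at 25, M2 done at 37
  Job 2: M1 done at 36, M2 done at 48
Makespan = 48

48
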